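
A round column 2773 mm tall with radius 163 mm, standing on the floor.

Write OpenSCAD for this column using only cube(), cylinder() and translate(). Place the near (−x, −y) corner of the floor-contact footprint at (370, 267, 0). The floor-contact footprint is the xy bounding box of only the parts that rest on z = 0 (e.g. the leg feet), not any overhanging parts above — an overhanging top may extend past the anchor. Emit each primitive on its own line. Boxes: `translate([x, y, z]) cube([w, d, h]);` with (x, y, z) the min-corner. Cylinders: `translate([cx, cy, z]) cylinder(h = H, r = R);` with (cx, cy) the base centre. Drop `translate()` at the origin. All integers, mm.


translate([533, 430, 0]) cylinder(h = 2773, r = 163);


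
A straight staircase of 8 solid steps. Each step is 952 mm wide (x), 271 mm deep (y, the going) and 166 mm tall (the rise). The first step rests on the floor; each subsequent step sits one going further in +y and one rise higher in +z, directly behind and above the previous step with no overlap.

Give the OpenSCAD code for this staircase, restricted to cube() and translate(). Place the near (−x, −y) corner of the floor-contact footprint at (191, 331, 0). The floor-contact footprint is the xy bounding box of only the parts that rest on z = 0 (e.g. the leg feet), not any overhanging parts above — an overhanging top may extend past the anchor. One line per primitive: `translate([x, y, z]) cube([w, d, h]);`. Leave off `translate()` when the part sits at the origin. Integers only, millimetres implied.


translate([191, 331, 0]) cube([952, 271, 166]);
translate([191, 602, 166]) cube([952, 271, 166]);
translate([191, 873, 332]) cube([952, 271, 166]);
translate([191, 1144, 498]) cube([952, 271, 166]);
translate([191, 1415, 664]) cube([952, 271, 166]);
translate([191, 1686, 830]) cube([952, 271, 166]);
translate([191, 1957, 996]) cube([952, 271, 166]);
translate([191, 2228, 1162]) cube([952, 271, 166]);


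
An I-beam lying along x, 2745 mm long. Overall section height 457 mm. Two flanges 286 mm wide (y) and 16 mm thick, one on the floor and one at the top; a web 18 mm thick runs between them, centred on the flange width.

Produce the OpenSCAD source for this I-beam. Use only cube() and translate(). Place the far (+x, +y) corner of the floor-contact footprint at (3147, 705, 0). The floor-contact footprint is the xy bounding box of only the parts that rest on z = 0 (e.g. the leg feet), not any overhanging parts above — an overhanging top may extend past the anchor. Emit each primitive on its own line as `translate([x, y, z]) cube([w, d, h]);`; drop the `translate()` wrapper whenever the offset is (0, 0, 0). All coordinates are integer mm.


translate([402, 419, 0]) cube([2745, 286, 16]);
translate([402, 553, 16]) cube([2745, 18, 425]);
translate([402, 419, 441]) cube([2745, 286, 16]);


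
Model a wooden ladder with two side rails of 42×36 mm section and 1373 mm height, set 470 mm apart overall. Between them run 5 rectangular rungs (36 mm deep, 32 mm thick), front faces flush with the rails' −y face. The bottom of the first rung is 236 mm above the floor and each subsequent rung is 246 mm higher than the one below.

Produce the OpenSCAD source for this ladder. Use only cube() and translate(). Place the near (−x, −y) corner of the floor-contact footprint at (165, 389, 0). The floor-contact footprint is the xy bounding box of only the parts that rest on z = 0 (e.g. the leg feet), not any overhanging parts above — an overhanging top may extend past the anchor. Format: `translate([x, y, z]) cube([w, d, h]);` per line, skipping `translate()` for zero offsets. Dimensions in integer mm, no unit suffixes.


translate([165, 389, 0]) cube([42, 36, 1373]);
translate([593, 389, 0]) cube([42, 36, 1373]);
translate([207, 389, 236]) cube([386, 36, 32]);
translate([207, 389, 482]) cube([386, 36, 32]);
translate([207, 389, 728]) cube([386, 36, 32]);
translate([207, 389, 974]) cube([386, 36, 32]);
translate([207, 389, 1220]) cube([386, 36, 32]);


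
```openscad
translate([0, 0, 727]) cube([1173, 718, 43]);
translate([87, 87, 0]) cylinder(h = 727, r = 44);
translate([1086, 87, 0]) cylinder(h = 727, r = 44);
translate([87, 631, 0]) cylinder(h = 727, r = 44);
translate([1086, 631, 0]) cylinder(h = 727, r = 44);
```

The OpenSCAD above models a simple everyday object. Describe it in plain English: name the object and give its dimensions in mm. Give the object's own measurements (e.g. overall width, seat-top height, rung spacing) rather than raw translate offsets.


A rectangular dining table. The top is 1173×718×43 mm with its upper surface at z = 770 mm. It stands on four round legs of 88 mm diameter, each leg's bounding box inset 43 mm from the nearest pair of top edges, running from the floor to the underside of the top.


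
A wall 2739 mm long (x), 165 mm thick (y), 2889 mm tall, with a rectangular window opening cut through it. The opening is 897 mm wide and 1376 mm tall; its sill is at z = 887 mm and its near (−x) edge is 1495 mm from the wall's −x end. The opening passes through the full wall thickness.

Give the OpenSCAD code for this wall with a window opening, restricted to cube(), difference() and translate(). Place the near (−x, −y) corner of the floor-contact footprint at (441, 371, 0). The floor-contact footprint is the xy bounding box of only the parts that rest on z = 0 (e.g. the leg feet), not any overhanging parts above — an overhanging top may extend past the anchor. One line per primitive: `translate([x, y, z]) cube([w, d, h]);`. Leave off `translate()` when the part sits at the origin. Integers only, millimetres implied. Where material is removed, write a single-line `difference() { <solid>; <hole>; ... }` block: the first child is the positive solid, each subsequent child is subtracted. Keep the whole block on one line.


difference() { translate([441, 371, 0]) cube([2739, 165, 2889]); translate([1936, 371, 887]) cube([897, 165, 1376]); }


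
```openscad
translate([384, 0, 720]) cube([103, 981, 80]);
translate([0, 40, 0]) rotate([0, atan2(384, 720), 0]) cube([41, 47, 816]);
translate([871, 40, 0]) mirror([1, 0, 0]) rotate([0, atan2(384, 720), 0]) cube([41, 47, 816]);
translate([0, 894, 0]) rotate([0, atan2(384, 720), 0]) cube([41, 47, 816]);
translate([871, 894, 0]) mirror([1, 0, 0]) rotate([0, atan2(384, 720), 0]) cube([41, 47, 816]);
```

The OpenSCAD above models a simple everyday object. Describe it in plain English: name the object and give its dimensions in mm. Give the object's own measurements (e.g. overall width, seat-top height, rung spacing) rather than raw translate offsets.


A sawhorse. A 103×981×80 mm beam (x, y, z) sits on two A-frame leg pairs. Each pair is two raked legs of 41×47 mm section (47 mm along y) splaying symmetrically in x. Each leg rises 720 mm vertically over 384 mm of horizontal reach and is 816 mm long along its own axis. Every leg's outer bottom edge rests on the floor and its outer top edge meets a bottom edge of the beam — the left legs (tilting toward +x) meet the beam's −x bottom edge, the right legs (their mirror images, tilting toward −x) meet its +x bottom edge — so the leg tops tuck under the beam, the beam's underside is 720 mm above the floor, and the feet are 871 mm apart outside-to-outside with the beam centred between them. The two leg pairs are set in 40 mm from either end of the beam.


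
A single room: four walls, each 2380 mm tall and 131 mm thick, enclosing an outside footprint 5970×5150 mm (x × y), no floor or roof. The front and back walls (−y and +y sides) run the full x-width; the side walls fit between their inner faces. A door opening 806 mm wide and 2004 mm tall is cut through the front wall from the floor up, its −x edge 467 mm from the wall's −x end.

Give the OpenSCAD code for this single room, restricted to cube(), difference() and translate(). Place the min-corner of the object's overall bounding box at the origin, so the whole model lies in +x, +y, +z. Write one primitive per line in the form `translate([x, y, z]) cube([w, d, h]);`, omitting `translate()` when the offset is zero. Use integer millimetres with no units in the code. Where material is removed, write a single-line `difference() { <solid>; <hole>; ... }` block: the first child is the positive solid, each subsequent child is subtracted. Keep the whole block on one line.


difference() { cube([5970, 131, 2380]); translate([467, 0, 0]) cube([806, 131, 2004]); }
translate([0, 5019, 0]) cube([5970, 131, 2380]);
translate([0, 131, 0]) cube([131, 4888, 2380]);
translate([5839, 131, 0]) cube([131, 4888, 2380]);


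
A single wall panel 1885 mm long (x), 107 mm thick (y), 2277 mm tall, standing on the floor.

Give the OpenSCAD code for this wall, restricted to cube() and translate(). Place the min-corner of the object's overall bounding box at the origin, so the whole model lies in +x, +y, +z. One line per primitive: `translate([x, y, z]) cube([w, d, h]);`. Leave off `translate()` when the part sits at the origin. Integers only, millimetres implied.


cube([1885, 107, 2277]);


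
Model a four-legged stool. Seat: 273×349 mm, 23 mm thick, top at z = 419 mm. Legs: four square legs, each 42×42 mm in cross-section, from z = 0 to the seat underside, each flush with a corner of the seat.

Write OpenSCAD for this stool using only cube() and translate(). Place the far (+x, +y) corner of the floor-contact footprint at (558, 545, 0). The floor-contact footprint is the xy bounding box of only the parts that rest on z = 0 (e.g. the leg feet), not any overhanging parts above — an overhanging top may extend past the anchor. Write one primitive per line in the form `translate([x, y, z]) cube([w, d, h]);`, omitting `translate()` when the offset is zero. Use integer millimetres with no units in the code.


translate([285, 196, 396]) cube([273, 349, 23]);
translate([285, 196, 0]) cube([42, 42, 396]);
translate([516, 196, 0]) cube([42, 42, 396]);
translate([285, 503, 0]) cube([42, 42, 396]);
translate([516, 503, 0]) cube([42, 42, 396]);


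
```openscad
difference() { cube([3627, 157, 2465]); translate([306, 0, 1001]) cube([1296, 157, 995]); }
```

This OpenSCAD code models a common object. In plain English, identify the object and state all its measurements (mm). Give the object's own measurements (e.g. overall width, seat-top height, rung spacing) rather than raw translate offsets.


A wall 3627 mm long (x), 157 mm thick (y), 2465 mm tall, with a rectangular window opening cut through it. The opening is 1296 mm wide and 995 mm tall; its sill is at z = 1001 mm and its near (−x) edge is 306 mm from the wall's −x end. The opening passes through the full wall thickness.


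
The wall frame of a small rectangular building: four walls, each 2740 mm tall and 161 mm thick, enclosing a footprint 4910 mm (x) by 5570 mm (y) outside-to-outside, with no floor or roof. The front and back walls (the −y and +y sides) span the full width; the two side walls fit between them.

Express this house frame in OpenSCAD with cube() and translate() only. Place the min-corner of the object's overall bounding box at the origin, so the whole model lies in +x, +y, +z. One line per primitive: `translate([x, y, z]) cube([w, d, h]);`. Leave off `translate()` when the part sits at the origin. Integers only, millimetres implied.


cube([4910, 161, 2740]);
translate([0, 5409, 0]) cube([4910, 161, 2740]);
translate([0, 161, 0]) cube([161, 5248, 2740]);
translate([4749, 161, 0]) cube([161, 5248, 2740]);


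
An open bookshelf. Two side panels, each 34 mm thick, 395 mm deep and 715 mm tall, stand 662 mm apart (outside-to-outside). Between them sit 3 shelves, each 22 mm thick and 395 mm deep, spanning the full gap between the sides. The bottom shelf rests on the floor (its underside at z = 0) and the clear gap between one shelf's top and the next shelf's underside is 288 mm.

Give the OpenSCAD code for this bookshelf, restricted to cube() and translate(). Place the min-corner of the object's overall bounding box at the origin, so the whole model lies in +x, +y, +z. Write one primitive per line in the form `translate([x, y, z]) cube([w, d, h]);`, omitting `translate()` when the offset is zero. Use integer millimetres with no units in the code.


cube([34, 395, 715]);
translate([628, 0, 0]) cube([34, 395, 715]);
translate([34, 0, 0]) cube([594, 395, 22]);
translate([34, 0, 310]) cube([594, 395, 22]);
translate([34, 0, 620]) cube([594, 395, 22]);


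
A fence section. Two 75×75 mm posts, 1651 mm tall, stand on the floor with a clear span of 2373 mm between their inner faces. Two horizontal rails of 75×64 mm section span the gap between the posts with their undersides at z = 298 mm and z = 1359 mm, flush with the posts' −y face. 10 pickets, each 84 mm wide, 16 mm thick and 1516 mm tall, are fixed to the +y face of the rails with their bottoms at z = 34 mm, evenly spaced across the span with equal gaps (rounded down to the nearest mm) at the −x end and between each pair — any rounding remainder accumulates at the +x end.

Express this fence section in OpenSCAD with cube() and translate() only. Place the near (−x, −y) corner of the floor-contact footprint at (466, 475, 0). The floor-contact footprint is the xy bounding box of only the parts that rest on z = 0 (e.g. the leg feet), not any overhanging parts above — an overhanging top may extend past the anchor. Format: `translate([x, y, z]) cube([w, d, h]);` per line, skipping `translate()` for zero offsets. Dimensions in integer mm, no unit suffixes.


translate([466, 475, 0]) cube([75, 75, 1651]);
translate([2914, 475, 0]) cube([75, 75, 1651]);
translate([541, 475, 298]) cube([2373, 75, 64]);
translate([541, 475, 1359]) cube([2373, 75, 64]);
translate([680, 550, 34]) cube([84, 16, 1516]);
translate([903, 550, 34]) cube([84, 16, 1516]);
translate([1126, 550, 34]) cube([84, 16, 1516]);
translate([1349, 550, 34]) cube([84, 16, 1516]);
translate([1572, 550, 34]) cube([84, 16, 1516]);
translate([1795, 550, 34]) cube([84, 16, 1516]);
translate([2018, 550, 34]) cube([84, 16, 1516]);
translate([2241, 550, 34]) cube([84, 16, 1516]);
translate([2464, 550, 34]) cube([84, 16, 1516]);
translate([2687, 550, 34]) cube([84, 16, 1516]);


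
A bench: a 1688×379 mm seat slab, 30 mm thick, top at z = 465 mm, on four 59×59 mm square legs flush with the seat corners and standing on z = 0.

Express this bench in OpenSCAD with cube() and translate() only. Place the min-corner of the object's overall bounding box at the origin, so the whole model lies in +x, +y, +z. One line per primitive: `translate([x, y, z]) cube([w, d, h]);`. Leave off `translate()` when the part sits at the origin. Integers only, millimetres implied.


translate([0, 0, 435]) cube([1688, 379, 30]);
cube([59, 59, 435]);
translate([0, 320, 0]) cube([59, 59, 435]);
translate([1629, 0, 0]) cube([59, 59, 435]);
translate([1629, 320, 0]) cube([59, 59, 435]);


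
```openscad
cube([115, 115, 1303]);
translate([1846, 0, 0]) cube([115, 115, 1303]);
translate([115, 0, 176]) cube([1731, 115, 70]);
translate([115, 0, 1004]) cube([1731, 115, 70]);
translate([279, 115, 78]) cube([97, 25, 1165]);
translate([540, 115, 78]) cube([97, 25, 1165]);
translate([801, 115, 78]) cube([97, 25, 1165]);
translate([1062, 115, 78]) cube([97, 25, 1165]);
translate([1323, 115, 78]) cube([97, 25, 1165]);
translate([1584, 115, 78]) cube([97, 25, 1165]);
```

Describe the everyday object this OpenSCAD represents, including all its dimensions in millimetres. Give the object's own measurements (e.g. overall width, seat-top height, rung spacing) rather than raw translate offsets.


A fence section. Two 115×115 mm posts, 1303 mm tall, stand on the floor with a clear span of 1731 mm between their inner faces. Two horizontal rails of 115×70 mm section span the gap between the posts with their undersides at z = 176 mm and z = 1004 mm, flush with the posts' −y face. 6 pickets, each 97 mm wide, 25 mm thick and 1165 mm tall, are fixed to the +y face of the rails with their bottoms at z = 78 mm, spaced across the span with a 164 mm gap after the −x post and between neighbouring pickets, with 165 mm left before the +x post.


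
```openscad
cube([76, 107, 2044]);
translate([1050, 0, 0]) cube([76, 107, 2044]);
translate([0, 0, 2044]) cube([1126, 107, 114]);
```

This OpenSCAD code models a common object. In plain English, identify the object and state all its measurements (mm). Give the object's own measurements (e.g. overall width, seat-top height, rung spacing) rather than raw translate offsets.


A door frame. The clear opening is 974 mm wide and 2044 mm high. Two 76 mm wide jambs, 107 mm deep, stand either side of the opening from the floor to the top of the opening. A 114 mm thick head sits across the top of both jambs, spanning the full outside width of the frame.


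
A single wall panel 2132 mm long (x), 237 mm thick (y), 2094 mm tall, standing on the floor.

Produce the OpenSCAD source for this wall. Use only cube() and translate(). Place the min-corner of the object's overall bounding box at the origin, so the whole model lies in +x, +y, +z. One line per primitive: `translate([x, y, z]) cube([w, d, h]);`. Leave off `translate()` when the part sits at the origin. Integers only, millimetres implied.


cube([2132, 237, 2094]);


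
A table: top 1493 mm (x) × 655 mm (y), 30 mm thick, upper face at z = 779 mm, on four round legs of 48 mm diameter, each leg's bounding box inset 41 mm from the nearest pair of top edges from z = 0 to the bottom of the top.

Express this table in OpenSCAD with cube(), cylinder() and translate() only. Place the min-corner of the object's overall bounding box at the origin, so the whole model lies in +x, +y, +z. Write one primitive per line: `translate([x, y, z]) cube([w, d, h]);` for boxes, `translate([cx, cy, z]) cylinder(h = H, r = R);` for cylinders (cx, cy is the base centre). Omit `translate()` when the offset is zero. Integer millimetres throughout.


translate([0, 0, 749]) cube([1493, 655, 30]);
translate([65, 65, 0]) cylinder(h = 749, r = 24);
translate([1428, 65, 0]) cylinder(h = 749, r = 24);
translate([65, 590, 0]) cylinder(h = 749, r = 24);
translate([1428, 590, 0]) cylinder(h = 749, r = 24);


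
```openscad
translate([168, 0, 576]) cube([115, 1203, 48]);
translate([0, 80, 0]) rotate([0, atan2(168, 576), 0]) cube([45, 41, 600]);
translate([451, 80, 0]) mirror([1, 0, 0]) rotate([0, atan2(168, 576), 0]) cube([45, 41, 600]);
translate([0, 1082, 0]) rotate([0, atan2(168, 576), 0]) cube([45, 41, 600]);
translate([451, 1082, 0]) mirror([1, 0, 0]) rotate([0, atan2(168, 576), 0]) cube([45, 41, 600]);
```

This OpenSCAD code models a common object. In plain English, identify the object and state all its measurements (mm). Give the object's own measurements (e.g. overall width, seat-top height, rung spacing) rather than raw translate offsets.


A sawhorse. A 115×1203×48 mm beam (x, y, z) sits on two A-frame leg pairs. Each pair is two raked legs of 45×41 mm section (41 mm along y) splaying symmetrically in x. Each leg rises 576 mm vertically over 168 mm of horizontal reach and is 600 mm long along its own axis. Every leg's outer bottom edge rests on the floor and its outer top edge meets a bottom edge of the beam — the left legs (tilting toward +x) meet the beam's −x bottom edge, the right legs (their mirror images, tilting toward −x) meet its +x bottom edge — so the leg tops tuck under the beam, the beam's underside is 576 mm above the floor, and the feet are 451 mm apart outside-to-outside with the beam centred between them. The two leg pairs are set in 80 mm from either end of the beam.


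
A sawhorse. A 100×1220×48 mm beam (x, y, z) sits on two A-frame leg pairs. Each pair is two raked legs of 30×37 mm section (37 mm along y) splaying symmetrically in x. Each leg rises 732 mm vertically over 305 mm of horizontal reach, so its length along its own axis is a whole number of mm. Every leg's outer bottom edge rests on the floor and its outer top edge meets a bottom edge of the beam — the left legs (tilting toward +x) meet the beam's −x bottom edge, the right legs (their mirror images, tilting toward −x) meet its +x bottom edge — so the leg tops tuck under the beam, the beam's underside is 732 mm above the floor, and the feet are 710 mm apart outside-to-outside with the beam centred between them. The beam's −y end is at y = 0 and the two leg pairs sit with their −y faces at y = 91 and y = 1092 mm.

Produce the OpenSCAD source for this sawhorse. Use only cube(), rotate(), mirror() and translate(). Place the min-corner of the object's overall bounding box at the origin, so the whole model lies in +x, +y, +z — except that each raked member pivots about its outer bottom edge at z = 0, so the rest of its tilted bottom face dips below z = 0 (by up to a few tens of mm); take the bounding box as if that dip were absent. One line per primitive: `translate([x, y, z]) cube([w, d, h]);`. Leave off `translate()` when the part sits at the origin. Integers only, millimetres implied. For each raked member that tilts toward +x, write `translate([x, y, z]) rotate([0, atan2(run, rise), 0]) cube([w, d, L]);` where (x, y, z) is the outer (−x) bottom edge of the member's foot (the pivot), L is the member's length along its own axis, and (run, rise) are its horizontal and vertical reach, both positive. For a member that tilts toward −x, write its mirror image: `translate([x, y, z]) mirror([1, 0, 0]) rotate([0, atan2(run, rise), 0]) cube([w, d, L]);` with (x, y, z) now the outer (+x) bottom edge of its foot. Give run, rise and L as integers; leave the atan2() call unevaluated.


translate([305, 0, 732]) cube([100, 1220, 48]);
translate([0, 91, 0]) rotate([0, atan2(305, 732), 0]) cube([30, 37, 793]);
translate([710, 91, 0]) mirror([1, 0, 0]) rotate([0, atan2(305, 732), 0]) cube([30, 37, 793]);
translate([0, 1092, 0]) rotate([0, atan2(305, 732), 0]) cube([30, 37, 793]);
translate([710, 1092, 0]) mirror([1, 0, 0]) rotate([0, atan2(305, 732), 0]) cube([30, 37, 793]);


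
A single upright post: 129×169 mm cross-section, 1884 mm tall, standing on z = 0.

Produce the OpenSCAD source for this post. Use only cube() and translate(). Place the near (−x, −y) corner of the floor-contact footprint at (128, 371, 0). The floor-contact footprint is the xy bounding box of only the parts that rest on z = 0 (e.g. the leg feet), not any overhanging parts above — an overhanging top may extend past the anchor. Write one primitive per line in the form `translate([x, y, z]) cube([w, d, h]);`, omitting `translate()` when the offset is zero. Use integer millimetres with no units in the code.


translate([128, 371, 0]) cube([129, 169, 1884]);


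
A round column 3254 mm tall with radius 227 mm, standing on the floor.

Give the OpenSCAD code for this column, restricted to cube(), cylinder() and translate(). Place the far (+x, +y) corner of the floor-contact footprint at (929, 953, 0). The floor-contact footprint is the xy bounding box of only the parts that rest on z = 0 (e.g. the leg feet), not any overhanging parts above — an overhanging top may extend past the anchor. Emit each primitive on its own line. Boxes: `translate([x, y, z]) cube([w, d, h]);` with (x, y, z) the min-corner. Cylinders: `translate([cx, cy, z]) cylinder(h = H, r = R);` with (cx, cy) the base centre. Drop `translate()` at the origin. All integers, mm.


translate([702, 726, 0]) cylinder(h = 3254, r = 227);


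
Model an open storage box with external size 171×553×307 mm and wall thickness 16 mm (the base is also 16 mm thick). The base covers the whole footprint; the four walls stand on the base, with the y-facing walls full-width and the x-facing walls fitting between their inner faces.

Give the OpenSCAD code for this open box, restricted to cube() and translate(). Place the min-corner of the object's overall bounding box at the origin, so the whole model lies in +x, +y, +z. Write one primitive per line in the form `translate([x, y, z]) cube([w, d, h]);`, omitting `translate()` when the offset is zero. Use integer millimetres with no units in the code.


cube([171, 553, 16]);
translate([0, 0, 16]) cube([171, 16, 291]);
translate([0, 537, 16]) cube([171, 16, 291]);
translate([0, 16, 16]) cube([16, 521, 291]);
translate([155, 16, 16]) cube([16, 521, 291]);


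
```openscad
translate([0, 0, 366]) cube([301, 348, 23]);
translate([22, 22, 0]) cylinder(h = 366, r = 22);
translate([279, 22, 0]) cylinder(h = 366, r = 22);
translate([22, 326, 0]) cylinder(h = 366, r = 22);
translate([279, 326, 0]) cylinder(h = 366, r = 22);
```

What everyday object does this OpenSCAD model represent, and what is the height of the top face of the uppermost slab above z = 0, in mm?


A stool. The seat height is 389 mm.

A 301×348×23 slab at z = 366 on four corner cylinders — a stool. The seat top is 366 + 23 = 389 mm.


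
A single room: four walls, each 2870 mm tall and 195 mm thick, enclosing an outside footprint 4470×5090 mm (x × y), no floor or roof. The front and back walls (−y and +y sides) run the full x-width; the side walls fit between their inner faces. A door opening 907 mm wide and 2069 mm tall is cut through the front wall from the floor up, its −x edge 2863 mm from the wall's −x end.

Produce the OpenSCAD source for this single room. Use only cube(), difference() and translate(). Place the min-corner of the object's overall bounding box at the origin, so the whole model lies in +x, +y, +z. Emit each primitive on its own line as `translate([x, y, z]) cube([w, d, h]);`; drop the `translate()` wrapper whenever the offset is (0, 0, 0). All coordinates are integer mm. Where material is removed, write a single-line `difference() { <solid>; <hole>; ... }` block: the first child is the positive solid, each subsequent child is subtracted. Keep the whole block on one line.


difference() { cube([4470, 195, 2870]); translate([2863, 0, 0]) cube([907, 195, 2069]); }
translate([0, 4895, 0]) cube([4470, 195, 2870]);
translate([0, 195, 0]) cube([195, 4700, 2870]);
translate([4275, 195, 0]) cube([195, 4700, 2870]);


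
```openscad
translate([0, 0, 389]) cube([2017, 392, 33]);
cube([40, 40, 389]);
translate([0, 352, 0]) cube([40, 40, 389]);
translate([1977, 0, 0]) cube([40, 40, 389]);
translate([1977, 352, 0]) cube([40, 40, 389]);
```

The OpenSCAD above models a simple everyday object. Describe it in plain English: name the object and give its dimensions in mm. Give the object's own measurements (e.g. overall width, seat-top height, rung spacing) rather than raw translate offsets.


A long wooden bench with a 2017 mm (x) × 392 mm (y) seat, 33 mm thick, its top surface 422 mm above the floor. Four 40 mm square legs at the seat corners, flush with the edges, run from z = 0 to the seat underside.


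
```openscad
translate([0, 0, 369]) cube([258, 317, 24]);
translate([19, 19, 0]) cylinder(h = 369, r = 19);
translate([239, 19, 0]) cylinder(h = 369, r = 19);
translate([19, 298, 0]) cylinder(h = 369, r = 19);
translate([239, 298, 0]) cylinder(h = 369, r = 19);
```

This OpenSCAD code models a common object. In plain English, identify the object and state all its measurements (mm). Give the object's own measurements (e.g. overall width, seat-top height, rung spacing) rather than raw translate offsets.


A simple wooden stool: a rectangular seat 258 mm (x) by 317 mm (y), 24 mm thick, top face at z = 393 mm, on four round legs, each 38 mm in diameter. The legs rest on z = 0, each leg's axis is inset half a diameter from the nearest pair of seat edges (so the leg's bounding box is flush with the corner).


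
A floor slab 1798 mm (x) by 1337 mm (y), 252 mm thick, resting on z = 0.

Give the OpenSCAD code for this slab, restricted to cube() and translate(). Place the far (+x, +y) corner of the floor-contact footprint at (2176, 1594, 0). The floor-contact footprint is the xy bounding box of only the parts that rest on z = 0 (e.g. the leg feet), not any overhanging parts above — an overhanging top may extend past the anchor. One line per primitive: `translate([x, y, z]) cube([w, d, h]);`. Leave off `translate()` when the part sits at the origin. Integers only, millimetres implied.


translate([378, 257, 0]) cube([1798, 1337, 252]);


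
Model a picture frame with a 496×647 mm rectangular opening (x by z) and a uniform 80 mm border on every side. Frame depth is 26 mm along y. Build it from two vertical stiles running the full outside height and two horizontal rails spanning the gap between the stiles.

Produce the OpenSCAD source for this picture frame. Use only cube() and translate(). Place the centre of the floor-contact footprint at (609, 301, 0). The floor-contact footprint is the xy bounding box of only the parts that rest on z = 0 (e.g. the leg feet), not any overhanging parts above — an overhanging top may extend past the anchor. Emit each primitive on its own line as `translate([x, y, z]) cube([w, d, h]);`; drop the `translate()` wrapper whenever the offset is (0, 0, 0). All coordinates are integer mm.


translate([281, 288, 0]) cube([80, 26, 807]);
translate([857, 288, 0]) cube([80, 26, 807]);
translate([361, 288, 0]) cube([496, 26, 80]);
translate([361, 288, 727]) cube([496, 26, 80]);


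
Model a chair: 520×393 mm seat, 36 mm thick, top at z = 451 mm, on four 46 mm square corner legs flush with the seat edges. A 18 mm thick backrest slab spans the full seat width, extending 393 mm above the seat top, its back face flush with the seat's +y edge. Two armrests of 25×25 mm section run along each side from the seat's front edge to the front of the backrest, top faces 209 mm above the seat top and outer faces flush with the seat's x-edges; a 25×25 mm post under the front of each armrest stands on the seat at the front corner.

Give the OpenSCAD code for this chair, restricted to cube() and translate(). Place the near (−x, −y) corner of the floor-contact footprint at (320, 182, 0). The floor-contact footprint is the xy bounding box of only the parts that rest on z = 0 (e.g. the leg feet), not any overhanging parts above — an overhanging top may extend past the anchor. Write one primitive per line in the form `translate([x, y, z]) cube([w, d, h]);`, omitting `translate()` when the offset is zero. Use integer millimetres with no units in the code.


translate([320, 182, 415]) cube([520, 393, 36]);
translate([320, 182, 0]) cube([46, 46, 415]);
translate([794, 182, 0]) cube([46, 46, 415]);
translate([320, 529, 0]) cube([46, 46, 415]);
translate([794, 529, 0]) cube([46, 46, 415]);
translate([320, 557, 451]) cube([520, 18, 393]);
translate([320, 182, 635]) cube([25, 375, 25]);
translate([815, 182, 635]) cube([25, 375, 25]);
translate([320, 182, 451]) cube([25, 25, 184]);
translate([815, 182, 451]) cube([25, 25, 184]);


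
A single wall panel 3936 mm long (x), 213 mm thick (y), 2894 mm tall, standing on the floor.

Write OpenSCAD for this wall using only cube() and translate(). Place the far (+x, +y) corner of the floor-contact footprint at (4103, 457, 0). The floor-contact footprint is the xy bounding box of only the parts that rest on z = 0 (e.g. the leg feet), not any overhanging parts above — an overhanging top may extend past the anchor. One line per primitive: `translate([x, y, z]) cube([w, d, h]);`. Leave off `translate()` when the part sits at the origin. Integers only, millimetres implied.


translate([167, 244, 0]) cube([3936, 213, 2894]);


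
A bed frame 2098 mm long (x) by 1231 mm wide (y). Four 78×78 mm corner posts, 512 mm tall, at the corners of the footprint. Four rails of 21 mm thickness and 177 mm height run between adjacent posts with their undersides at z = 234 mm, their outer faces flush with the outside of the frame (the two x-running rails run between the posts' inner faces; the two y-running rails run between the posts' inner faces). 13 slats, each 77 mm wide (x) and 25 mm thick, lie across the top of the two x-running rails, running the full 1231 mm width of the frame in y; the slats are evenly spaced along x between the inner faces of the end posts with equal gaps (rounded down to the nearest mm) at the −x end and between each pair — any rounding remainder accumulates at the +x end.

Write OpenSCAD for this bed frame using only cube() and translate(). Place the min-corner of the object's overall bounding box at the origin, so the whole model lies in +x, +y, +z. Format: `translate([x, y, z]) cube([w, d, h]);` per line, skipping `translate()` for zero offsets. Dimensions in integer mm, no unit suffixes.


cube([78, 78, 512]);
translate([0, 1153, 0]) cube([78, 78, 512]);
translate([2020, 0, 0]) cube([78, 78, 512]);
translate([2020, 1153, 0]) cube([78, 78, 512]);
translate([78, 0, 234]) cube([1942, 21, 177]);
translate([78, 1210, 234]) cube([1942, 21, 177]);
translate([0, 78, 234]) cube([21, 1075, 177]);
translate([2077, 78, 234]) cube([21, 1075, 177]);
translate([145, 0, 411]) cube([77, 1231, 25]);
translate([289, 0, 411]) cube([77, 1231, 25]);
translate([433, 0, 411]) cube([77, 1231, 25]);
translate([577, 0, 411]) cube([77, 1231, 25]);
translate([721, 0, 411]) cube([77, 1231, 25]);
translate([865, 0, 411]) cube([77, 1231, 25]);
translate([1009, 0, 411]) cube([77, 1231, 25]);
translate([1153, 0, 411]) cube([77, 1231, 25]);
translate([1297, 0, 411]) cube([77, 1231, 25]);
translate([1441, 0, 411]) cube([77, 1231, 25]);
translate([1585, 0, 411]) cube([77, 1231, 25]);
translate([1729, 0, 411]) cube([77, 1231, 25]);
translate([1873, 0, 411]) cube([77, 1231, 25]);


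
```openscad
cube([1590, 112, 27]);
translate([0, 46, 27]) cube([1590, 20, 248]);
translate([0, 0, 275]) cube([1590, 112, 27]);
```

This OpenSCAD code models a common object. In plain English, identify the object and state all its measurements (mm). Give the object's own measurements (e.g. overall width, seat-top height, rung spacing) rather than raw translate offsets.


An I-beam lying along x, 1590 mm long. Overall section height 302 mm. Two flanges 112 mm wide (y) and 27 mm thick, one on the floor and one at the top; a web 20 mm thick runs between them, centred on the flange width.


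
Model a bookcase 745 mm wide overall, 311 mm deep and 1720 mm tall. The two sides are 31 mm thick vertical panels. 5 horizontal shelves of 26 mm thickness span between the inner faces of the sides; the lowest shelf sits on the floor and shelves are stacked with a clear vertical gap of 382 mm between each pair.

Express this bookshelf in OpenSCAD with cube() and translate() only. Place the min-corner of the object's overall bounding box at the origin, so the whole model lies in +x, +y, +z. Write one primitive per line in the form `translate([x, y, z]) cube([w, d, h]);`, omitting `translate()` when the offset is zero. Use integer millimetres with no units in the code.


cube([31, 311, 1720]);
translate([714, 0, 0]) cube([31, 311, 1720]);
translate([31, 0, 0]) cube([683, 311, 26]);
translate([31, 0, 408]) cube([683, 311, 26]);
translate([31, 0, 816]) cube([683, 311, 26]);
translate([31, 0, 1224]) cube([683, 311, 26]);
translate([31, 0, 1632]) cube([683, 311, 26]);


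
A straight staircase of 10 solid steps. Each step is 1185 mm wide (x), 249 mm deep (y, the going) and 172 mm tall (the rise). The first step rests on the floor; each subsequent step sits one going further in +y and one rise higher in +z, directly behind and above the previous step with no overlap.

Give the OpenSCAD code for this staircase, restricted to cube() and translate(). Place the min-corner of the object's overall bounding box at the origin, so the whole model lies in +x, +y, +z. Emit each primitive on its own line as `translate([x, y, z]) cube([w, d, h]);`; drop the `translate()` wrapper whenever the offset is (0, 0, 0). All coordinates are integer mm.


cube([1185, 249, 172]);
translate([0, 249, 172]) cube([1185, 249, 172]);
translate([0, 498, 344]) cube([1185, 249, 172]);
translate([0, 747, 516]) cube([1185, 249, 172]);
translate([0, 996, 688]) cube([1185, 249, 172]);
translate([0, 1245, 860]) cube([1185, 249, 172]);
translate([0, 1494, 1032]) cube([1185, 249, 172]);
translate([0, 1743, 1204]) cube([1185, 249, 172]);
translate([0, 1992, 1376]) cube([1185, 249, 172]);
translate([0, 2241, 1548]) cube([1185, 249, 172]);


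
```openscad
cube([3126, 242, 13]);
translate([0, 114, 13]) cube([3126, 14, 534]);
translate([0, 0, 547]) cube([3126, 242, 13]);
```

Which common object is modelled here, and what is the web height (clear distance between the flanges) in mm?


An I-beam. The web height is 534 mm.

Two wide flanges with a thin centred web — an I-beam. Overall 560 mm minus two 13 mm flanges gives a web of 560 − 2·13 = 534 mm.


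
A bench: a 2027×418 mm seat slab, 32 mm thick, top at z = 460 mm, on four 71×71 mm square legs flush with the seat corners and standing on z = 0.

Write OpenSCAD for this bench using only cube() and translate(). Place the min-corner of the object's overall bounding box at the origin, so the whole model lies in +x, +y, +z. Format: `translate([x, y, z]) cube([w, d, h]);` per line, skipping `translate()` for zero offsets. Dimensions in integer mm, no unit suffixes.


translate([0, 0, 428]) cube([2027, 418, 32]);
cube([71, 71, 428]);
translate([0, 347, 0]) cube([71, 71, 428]);
translate([1956, 0, 0]) cube([71, 71, 428]);
translate([1956, 347, 0]) cube([71, 71, 428]);


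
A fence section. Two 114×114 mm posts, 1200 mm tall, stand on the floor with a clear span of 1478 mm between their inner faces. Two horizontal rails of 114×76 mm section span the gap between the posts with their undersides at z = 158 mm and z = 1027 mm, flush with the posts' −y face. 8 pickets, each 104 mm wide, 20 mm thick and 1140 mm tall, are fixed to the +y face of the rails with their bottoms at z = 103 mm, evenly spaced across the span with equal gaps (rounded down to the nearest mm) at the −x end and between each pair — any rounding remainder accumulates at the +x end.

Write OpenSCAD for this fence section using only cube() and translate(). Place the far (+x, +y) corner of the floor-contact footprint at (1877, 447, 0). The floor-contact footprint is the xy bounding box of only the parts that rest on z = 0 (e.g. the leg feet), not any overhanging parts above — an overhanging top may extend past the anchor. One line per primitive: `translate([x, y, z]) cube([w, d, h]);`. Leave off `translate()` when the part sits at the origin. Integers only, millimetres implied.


translate([171, 333, 0]) cube([114, 114, 1200]);
translate([1763, 333, 0]) cube([114, 114, 1200]);
translate([285, 333, 158]) cube([1478, 114, 76]);
translate([285, 333, 1027]) cube([1478, 114, 76]);
translate([356, 447, 103]) cube([104, 20, 1140]);
translate([531, 447, 103]) cube([104, 20, 1140]);
translate([706, 447, 103]) cube([104, 20, 1140]);
translate([881, 447, 103]) cube([104, 20, 1140]);
translate([1056, 447, 103]) cube([104, 20, 1140]);
translate([1231, 447, 103]) cube([104, 20, 1140]);
translate([1406, 447, 103]) cube([104, 20, 1140]);
translate([1581, 447, 103]) cube([104, 20, 1140]);


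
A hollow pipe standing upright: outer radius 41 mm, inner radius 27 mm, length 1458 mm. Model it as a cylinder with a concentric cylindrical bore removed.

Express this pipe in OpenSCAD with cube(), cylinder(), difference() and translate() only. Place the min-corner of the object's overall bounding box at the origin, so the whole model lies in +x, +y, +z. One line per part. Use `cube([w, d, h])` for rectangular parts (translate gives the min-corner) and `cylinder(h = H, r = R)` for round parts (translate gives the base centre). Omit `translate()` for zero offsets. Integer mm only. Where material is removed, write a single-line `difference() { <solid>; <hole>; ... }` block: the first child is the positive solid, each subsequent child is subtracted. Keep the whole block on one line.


difference() { translate([41, 41, 0]) cylinder(h = 1458, r = 41); translate([41, 41, 0]) cylinder(h = 1458, r = 27); }


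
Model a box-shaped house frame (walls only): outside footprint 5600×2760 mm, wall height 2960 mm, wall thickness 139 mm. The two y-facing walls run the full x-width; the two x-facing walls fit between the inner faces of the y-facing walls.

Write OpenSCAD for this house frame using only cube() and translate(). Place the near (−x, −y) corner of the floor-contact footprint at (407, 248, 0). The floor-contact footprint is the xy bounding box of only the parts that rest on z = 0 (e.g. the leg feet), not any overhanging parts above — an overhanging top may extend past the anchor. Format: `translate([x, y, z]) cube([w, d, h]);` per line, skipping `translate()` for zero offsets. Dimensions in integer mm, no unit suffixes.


translate([407, 248, 0]) cube([5600, 139, 2960]);
translate([407, 2869, 0]) cube([5600, 139, 2960]);
translate([407, 387, 0]) cube([139, 2482, 2960]);
translate([5868, 387, 0]) cube([139, 2482, 2960]);
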